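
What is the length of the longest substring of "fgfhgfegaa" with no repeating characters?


Input: "fgfhgfegaa"
Sliding window (track last position of each char):
  Position 0 ('f'): window [0,0] length 1 -- new best
  Position 1 ('g'): window [0,1] length 2 -- new best
  Position 2 ('f'): repeat (last at 0), move window start to 1
  Position 2 ('f'): window [1,2] length 2
  Position 3 ('h'): window [1,3] length 3 -- new best
  Position 4 ('g'): repeat (last at 1), move window start to 2
  Position 4 ('g'): window [2,4] length 3
  Position 5 ('f'): repeat (last at 2), move window start to 3
  Position 5 ('f'): window [3,5] length 3
  Position 6 ('e'): window [3,6] length 4 -- new best
  Position 7 ('g'): repeat (last at 4), move window start to 5
  Position 7 ('g'): window [5,7] length 3
  Position 8 ('a'): window [5,8] length 4
  Position 9 ('a'): repeat (last at 8), move window start to 9
  Position 9 ('a'): window [9,9] length 1
Longest substring with no repeats: "hgfe" with length 4

4


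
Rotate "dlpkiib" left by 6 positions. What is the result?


Input: "dlpkiib", rotate left by 6
First 6 characters: "dlpkii"
Remaining characters: "b"
Concatenate remaining + first: "b" + "dlpkii" = "bdlpkii"

bdlpkii


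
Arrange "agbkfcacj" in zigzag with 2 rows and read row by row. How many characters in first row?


Zigzag "agbkfcacj" into 2 rows:
Placing characters:
  'a' => row 0
  'g' => row 1
  'b' => row 0
  'k' => row 1
  'f' => row 0
  'c' => row 1
  'a' => row 0
  'c' => row 1
  'j' => row 0
Rows:
  Row 0: "abfaj"
  Row 1: "gkcc"
First row length: 5

5


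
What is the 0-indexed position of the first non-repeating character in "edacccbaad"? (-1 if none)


Input: edacccbaad
Character frequencies:
  'a': 3
  'b': 1
  'c': 3
  'd': 2
  'e': 1
Scanning left to right for freq == 1:
  Position 0 ('e'): unique! => answer = 0

0


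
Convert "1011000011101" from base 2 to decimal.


Input: "1011000011101" in base 2
Positional expansion:
  Digit '1' (value 1) x 2^12 = 4096
  Digit '0' (value 0) x 2^11 = 0
  Digit '1' (value 1) x 2^10 = 1024
  Digit '1' (value 1) x 2^9 = 512
  Digit '0' (value 0) x 2^8 = 0
  Digit '0' (value 0) x 2^7 = 0
  Digit '0' (value 0) x 2^6 = 0
  Digit '0' (value 0) x 2^5 = 0
  Digit '1' (value 1) x 2^4 = 16
  Digit '1' (value 1) x 2^3 = 8
  Digit '1' (value 1) x 2^2 = 4
  Digit '0' (value 0) x 2^1 = 0
  Digit '1' (value 1) x 2^0 = 1
Sum = 5661

5661


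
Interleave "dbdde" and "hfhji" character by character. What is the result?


Interleaving "dbdde" and "hfhji":
  Position 0: 'd' from first, 'h' from second => "dh"
  Position 1: 'b' from first, 'f' from second => "bf"
  Position 2: 'd' from first, 'h' from second => "dh"
  Position 3: 'd' from first, 'j' from second => "dj"
  Position 4: 'e' from first, 'i' from second => "ei"
Result: dhbfdhdjei

dhbfdhdjei


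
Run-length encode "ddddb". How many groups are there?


Input: ddddb
Scanning for consecutive runs:
  Group 1: 'd' x 4 (positions 0-3)
  Group 2: 'b' x 1 (positions 4-4)
Total groups: 2

2


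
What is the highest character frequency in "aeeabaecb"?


Input: aeeabaecb
Character counts:
  'a': 3
  'b': 2
  'c': 1
  'e': 3
Maximum frequency: 3

3


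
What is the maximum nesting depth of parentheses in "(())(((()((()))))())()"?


Input: "(())(((()((()))))())()"
Tracking depth:
  Position 0 '(': depth becomes 1
  Position 1 '(': depth becomes 2
  Position 2 ')': depth becomes 1
  Position 3 ')': depth becomes 0
  Position 4 '(': depth becomes 1
  Position 5 '(': depth becomes 2
  Position 6 '(': depth becomes 3
  Position 7 '(': depth becomes 4
  Position 8 ')': depth becomes 3
  Position 9 '(': depth becomes 4
  Position 10 '(': depth becomes 5
  Position 11 '(': depth becomes 6
  Position 12 ')': depth becomes 5
  Position 13 ')': depth becomes 4
  Position 14 ')': depth becomes 3
  Position 15 ')': depth becomes 2
  Position 16 ')': depth becomes 1
  Position 17 '(': depth becomes 2
  Position 18 ')': depth becomes 1
  Position 19 ')': depth becomes 0
  Position 20 '(': depth becomes 1
  Position 21 ')': depth becomes 0
Maximum depth reached: 6

6


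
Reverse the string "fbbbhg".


Input: fbbbhg
Reading characters right to left:
  Position 5: 'g'
  Position 4: 'h'
  Position 3: 'b'
  Position 2: 'b'
  Position 1: 'b'
  Position 0: 'f'
Reversed: ghbbbf

ghbbbf


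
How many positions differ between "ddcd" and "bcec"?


Comparing "ddcd" and "bcec" position by position:
  Position 0: 'd' vs 'b' => DIFFER
  Position 1: 'd' vs 'c' => DIFFER
  Position 2: 'c' vs 'e' => DIFFER
  Position 3: 'd' vs 'c' => DIFFER
Positions that differ: 4

4


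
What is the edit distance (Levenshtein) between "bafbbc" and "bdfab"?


Computing edit distance: "bafbbc" -> "bdfab"
DP table:
           b    d    f    a    b
      0    1    2    3    4    5
  b   1    0    1    2    3    4
  a   2    1    1    2    2    3
  f   3    2    2    1    2    3
  b   4    3    3    2    2    2
  b   5    4    4    3    3    2
  c   6    5    5    4    4    3
Edit distance = dp[6][5] = 3

3


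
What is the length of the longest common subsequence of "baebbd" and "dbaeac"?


LCS of "baebbd" and "dbaeac"
DP table:
           d    b    a    e    a    c
      0    0    0    0    0    0    0
  b   0    0    1    1    1    1    1
  a   0    0    1    2    2    2    2
  e   0    0    1    2    3    3    3
  b   0    0    1    2    3    3    3
  b   0    0    1    2    3    3    3
  d   0    1    1    2    3    3    3
LCS length = dp[6][6] = 3

3


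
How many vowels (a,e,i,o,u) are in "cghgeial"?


Input: cghgeial
Checking each character:
  'c' at position 0: consonant
  'g' at position 1: consonant
  'h' at position 2: consonant
  'g' at position 3: consonant
  'e' at position 4: vowel (running total: 1)
  'i' at position 5: vowel (running total: 2)
  'a' at position 6: vowel (running total: 3)
  'l' at position 7: consonant
Total vowels: 3

3


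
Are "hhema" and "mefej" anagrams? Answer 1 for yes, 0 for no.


Strings: "hhema", "mefej"
Sorted first:  aehhm
Sorted second: eefjm
Differ at position 0: 'a' vs 'e' => not anagrams

0


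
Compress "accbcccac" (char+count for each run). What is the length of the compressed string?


Input: accbcccac
Runs:
  'a' x 1 => "a1"
  'c' x 2 => "c2"
  'b' x 1 => "b1"
  'c' x 3 => "c3"
  'a' x 1 => "a1"
  'c' x 1 => "c1"
Compressed: "a1c2b1c3a1c1"
Compressed length: 12

12


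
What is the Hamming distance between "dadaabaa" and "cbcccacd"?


Comparing "dadaabaa" and "cbcccacd" position by position:
  Position 0: 'd' vs 'c' => differ
  Position 1: 'a' vs 'b' => differ
  Position 2: 'd' vs 'c' => differ
  Position 3: 'a' vs 'c' => differ
  Position 4: 'a' vs 'c' => differ
  Position 5: 'b' vs 'a' => differ
  Position 6: 'a' vs 'c' => differ
  Position 7: 'a' vs 'd' => differ
Total differences (Hamming distance): 8

8


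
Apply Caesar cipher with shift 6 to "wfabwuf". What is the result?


Caesar cipher: shift "wfabwuf" by 6
  'w' (pos 22) + 6 = pos 2 = 'c'
  'f' (pos 5) + 6 = pos 11 = 'l'
  'a' (pos 0) + 6 = pos 6 = 'g'
  'b' (pos 1) + 6 = pos 7 = 'h'
  'w' (pos 22) + 6 = pos 2 = 'c'
  'u' (pos 20) + 6 = pos 0 = 'a'
  'f' (pos 5) + 6 = pos 11 = 'l'
Result: clghcal

clghcal


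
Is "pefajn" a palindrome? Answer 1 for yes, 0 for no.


Input: pefajn
Reversed: njafep
  Compare pos 0 ('p') with pos 5 ('n'): MISMATCH
  Compare pos 1 ('e') with pos 4 ('j'): MISMATCH
  Compare pos 2 ('f') with pos 3 ('a'): MISMATCH
Result: not a palindrome

0


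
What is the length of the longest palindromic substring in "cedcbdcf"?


Input: "cedcbdcf"
Checking substrings for palindromes:
  No multi-char palindromic substrings found
Longest palindromic substring: "c" with length 1

1


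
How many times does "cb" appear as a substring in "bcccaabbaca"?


Searching for "cb" in "bcccaabbaca"
Scanning each position:
  Position 0: "bc" => no
  Position 1: "cc" => no
  Position 2: "cc" => no
  Position 3: "ca" => no
  Position 4: "aa" => no
  Position 5: "ab" => no
  Position 6: "bb" => no
  Position 7: "ba" => no
  Position 8: "ac" => no
  Position 9: "ca" => no
Total occurrences: 0

0


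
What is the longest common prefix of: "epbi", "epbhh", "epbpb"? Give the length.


Words: epbi, epbhh, epbpb
  Position 0: all 'e' => match
  Position 1: all 'p' => match
  Position 2: all 'b' => match
  Position 3: ('i', 'h', 'p') => mismatch, stop
LCP = "epb" (length 3)

3


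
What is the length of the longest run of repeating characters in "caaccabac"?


Input: "caaccabac"
Scanning for longest run:
  Position 1 ('a'): new char, reset run to 1
  Position 2 ('a'): continues run of 'a', length=2
  Position 3 ('c'): new char, reset run to 1
  Position 4 ('c'): continues run of 'c', length=2
  Position 5 ('a'): new char, reset run to 1
  Position 6 ('b'): new char, reset run to 1
  Position 7 ('a'): new char, reset run to 1
  Position 8 ('c'): new char, reset run to 1
Longest run: 'a' with length 2

2


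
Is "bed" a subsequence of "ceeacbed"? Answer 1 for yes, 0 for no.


Check if "bed" is a subsequence of "ceeacbed"
Greedy scan:
  Position 0 ('c'): no match needed
  Position 1 ('e'): no match needed
  Position 2 ('e'): no match needed
  Position 3 ('a'): no match needed
  Position 4 ('c'): no match needed
  Position 5 ('b'): matches sub[0] = 'b'
  Position 6 ('e'): matches sub[1] = 'e'
  Position 7 ('d'): matches sub[2] = 'd'
All 3 characters matched => is a subsequence

1


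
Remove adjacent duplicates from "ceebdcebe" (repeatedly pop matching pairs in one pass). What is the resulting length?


Input: ceebdcebe
Stack-based adjacent duplicate removal:
  Read 'c': push. Stack: c
  Read 'e': push. Stack: ce
  Read 'e': matches stack top 'e' => pop. Stack: c
  Read 'b': push. Stack: cb
  Read 'd': push. Stack: cbd
  Read 'c': push. Stack: cbdc
  Read 'e': push. Stack: cbdce
  Read 'b': push. Stack: cbdceb
  Read 'e': push. Stack: cbdcebe
Final stack: "cbdcebe" (length 7)

7


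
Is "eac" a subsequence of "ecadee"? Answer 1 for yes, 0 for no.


Check if "eac" is a subsequence of "ecadee"
Greedy scan:
  Position 0 ('e'): matches sub[0] = 'e'
  Position 1 ('c'): no match needed
  Position 2 ('a'): matches sub[1] = 'a'
  Position 3 ('d'): no match needed
  Position 4 ('e'): no match needed
  Position 5 ('e'): no match needed
Only matched 2/3 characters => not a subsequence

0


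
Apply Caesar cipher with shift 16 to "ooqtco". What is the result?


Caesar cipher: shift "ooqtco" by 16
  'o' (pos 14) + 16 = pos 4 = 'e'
  'o' (pos 14) + 16 = pos 4 = 'e'
  'q' (pos 16) + 16 = pos 6 = 'g'
  't' (pos 19) + 16 = pos 9 = 'j'
  'c' (pos 2) + 16 = pos 18 = 's'
  'o' (pos 14) + 16 = pos 4 = 'e'
Result: eegjse

eegjse


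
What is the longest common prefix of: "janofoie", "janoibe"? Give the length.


Words: janofoie, janoibe
  Position 0: all 'j' => match
  Position 1: all 'a' => match
  Position 2: all 'n' => match
  Position 3: all 'o' => match
  Position 4: ('f', 'i') => mismatch, stop
LCP = "jano" (length 4)

4


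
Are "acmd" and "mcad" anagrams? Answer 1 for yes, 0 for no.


Strings: "acmd", "mcad"
Sorted first:  acdm
Sorted second: acdm
Sorted forms match => anagrams

1


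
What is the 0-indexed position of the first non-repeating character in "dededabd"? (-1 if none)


Input: dededabd
Character frequencies:
  'a': 1
  'b': 1
  'd': 4
  'e': 2
Scanning left to right for freq == 1:
  Position 0 ('d'): freq=4, skip
  Position 1 ('e'): freq=2, skip
  Position 2 ('d'): freq=4, skip
  Position 3 ('e'): freq=2, skip
  Position 4 ('d'): freq=4, skip
  Position 5 ('a'): unique! => answer = 5

5


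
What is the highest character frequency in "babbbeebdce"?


Input: babbbeebdce
Character counts:
  'a': 1
  'b': 5
  'c': 1
  'd': 1
  'e': 3
Maximum frequency: 5

5


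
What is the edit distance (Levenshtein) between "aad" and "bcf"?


Computing edit distance: "aad" -> "bcf"
DP table:
           b    c    f
      0    1    2    3
  a   1    1    2    3
  a   2    2    2    3
  d   3    3    3    3
Edit distance = dp[3][3] = 3

3


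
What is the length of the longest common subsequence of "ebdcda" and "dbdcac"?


LCS of "ebdcda" and "dbdcac"
DP table:
           d    b    d    c    a    c
      0    0    0    0    0    0    0
  e   0    0    0    0    0    0    0
  b   0    0    1    1    1    1    1
  d   0    1    1    2    2    2    2
  c   0    1    1    2    3    3    3
  d   0    1    1    2    3    3    3
  a   0    1    1    2    3    4    4
LCS length = dp[6][6] = 4

4


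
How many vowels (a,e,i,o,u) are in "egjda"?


Input: egjda
Checking each character:
  'e' at position 0: vowel (running total: 1)
  'g' at position 1: consonant
  'j' at position 2: consonant
  'd' at position 3: consonant
  'a' at position 4: vowel (running total: 2)
Total vowels: 2

2


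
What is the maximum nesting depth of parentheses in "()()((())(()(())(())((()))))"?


Input: "()()((())(()(())(())((()))))"
Tracking depth:
  Position 0 '(': depth becomes 1
  Position 1 ')': depth becomes 0
  Position 2 '(': depth becomes 1
  Position 3 ')': depth becomes 0
  Position 4 '(': depth becomes 1
  Position 5 '(': depth becomes 2
  Position 6 '(': depth becomes 3
  Position 7 ')': depth becomes 2
  Position 8 ')': depth becomes 1
  Position 9 '(': depth becomes 2
  Position 10 '(': depth becomes 3
  Position 11 ')': depth becomes 2
  Position 12 '(': depth becomes 3
  Position 13 '(': depth becomes 4
  Position 14 ')': depth becomes 3
  Position 15 ')': depth becomes 2
  Position 16 '(': depth becomes 3
  Position 17 '(': depth becomes 4
  Position 18 ')': depth becomes 3
  Position 19 ')': depth becomes 2
  Position 20 '(': depth becomes 3
  Position 21 '(': depth becomes 4
  Position 22 '(': depth becomes 5
  Position 23 ')': depth becomes 4
  Position 24 ')': depth becomes 3
  Position 25 ')': depth becomes 2
  Position 26 ')': depth becomes 1
  Position 27 ')': depth becomes 0
Maximum depth reached: 5

5


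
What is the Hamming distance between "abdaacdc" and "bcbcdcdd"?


Comparing "abdaacdc" and "bcbcdcdd" position by position:
  Position 0: 'a' vs 'b' => differ
  Position 1: 'b' vs 'c' => differ
  Position 2: 'd' vs 'b' => differ
  Position 3: 'a' vs 'c' => differ
  Position 4: 'a' vs 'd' => differ
  Position 5: 'c' vs 'c' => same
  Position 6: 'd' vs 'd' => same
  Position 7: 'c' vs 'd' => differ
Total differences (Hamming distance): 6

6


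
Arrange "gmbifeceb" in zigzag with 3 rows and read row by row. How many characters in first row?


Zigzag "gmbifeceb" into 3 rows:
Placing characters:
  'g' => row 0
  'm' => row 1
  'b' => row 2
  'i' => row 1
  'f' => row 0
  'e' => row 1
  'c' => row 2
  'e' => row 1
  'b' => row 0
Rows:
  Row 0: "gfb"
  Row 1: "miee"
  Row 2: "bc"
First row length: 3

3


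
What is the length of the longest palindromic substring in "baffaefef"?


Input: "baffaefef"
Checking substrings for palindromes:
  [1:5] "affa" (len 4) => palindrome
  [5:8] "efe" (len 3) => palindrome
  [6:9] "fef" (len 3) => palindrome
  [2:4] "ff" (len 2) => palindrome
Longest palindromic substring: "affa" with length 4

4


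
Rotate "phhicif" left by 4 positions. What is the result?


Input: "phhicif", rotate left by 4
First 4 characters: "phhi"
Remaining characters: "cif"
Concatenate remaining + first: "cif" + "phhi" = "cifphhi"

cifphhi


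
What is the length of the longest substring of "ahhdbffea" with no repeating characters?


Input: "ahhdbffea"
Sliding window (track last position of each char):
  Position 0 ('a'): window [0,0] length 1 -- new best
  Position 1 ('h'): window [0,1] length 2 -- new best
  Position 2 ('h'): repeat (last at 1), move window start to 2
  Position 2 ('h'): window [2,2] length 1
  Position 3 ('d'): window [2,3] length 2
  Position 4 ('b'): window [2,4] length 3 -- new best
  Position 5 ('f'): window [2,5] length 4 -- new best
  Position 6 ('f'): repeat (last at 5), move window start to 6
  Position 6 ('f'): window [6,6] length 1
  Position 7 ('e'): window [6,7] length 2
  Position 8 ('a'): window [6,8] length 3
Longest substring with no repeats: "hdbf" with length 4

4


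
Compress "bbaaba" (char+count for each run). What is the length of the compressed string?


Input: bbaaba
Runs:
  'b' x 2 => "b2"
  'a' x 2 => "a2"
  'b' x 1 => "b1"
  'a' x 1 => "a1"
Compressed: "b2a2b1a1"
Compressed length: 8

8


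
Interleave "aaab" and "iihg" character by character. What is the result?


Interleaving "aaab" and "iihg":
  Position 0: 'a' from first, 'i' from second => "ai"
  Position 1: 'a' from first, 'i' from second => "ai"
  Position 2: 'a' from first, 'h' from second => "ah"
  Position 3: 'b' from first, 'g' from second => "bg"
Result: aiaiahbg

aiaiahbg


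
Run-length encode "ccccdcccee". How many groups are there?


Input: ccccdcccee
Scanning for consecutive runs:
  Group 1: 'c' x 4 (positions 0-3)
  Group 2: 'd' x 1 (positions 4-4)
  Group 3: 'c' x 3 (positions 5-7)
  Group 4: 'e' x 2 (positions 8-9)
Total groups: 4

4


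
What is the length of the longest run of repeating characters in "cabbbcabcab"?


Input: "cabbbcabcab"
Scanning for longest run:
  Position 1 ('a'): new char, reset run to 1
  Position 2 ('b'): new char, reset run to 1
  Position 3 ('b'): continues run of 'b', length=2
  Position 4 ('b'): continues run of 'b', length=3
  Position 5 ('c'): new char, reset run to 1
  Position 6 ('a'): new char, reset run to 1
  Position 7 ('b'): new char, reset run to 1
  Position 8 ('c'): new char, reset run to 1
  Position 9 ('a'): new char, reset run to 1
  Position 10 ('b'): new char, reset run to 1
Longest run: 'b' with length 3

3


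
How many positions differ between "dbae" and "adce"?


Comparing "dbae" and "adce" position by position:
  Position 0: 'd' vs 'a' => DIFFER
  Position 1: 'b' vs 'd' => DIFFER
  Position 2: 'a' vs 'c' => DIFFER
  Position 3: 'e' vs 'e' => same
Positions that differ: 3

3


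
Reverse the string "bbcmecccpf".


Input: bbcmecccpf
Reading characters right to left:
  Position 9: 'f'
  Position 8: 'p'
  Position 7: 'c'
  Position 6: 'c'
  Position 5: 'c'
  Position 4: 'e'
  Position 3: 'm'
  Position 2: 'c'
  Position 1: 'b'
  Position 0: 'b'
Reversed: fpcccemcbb

fpcccemcbb


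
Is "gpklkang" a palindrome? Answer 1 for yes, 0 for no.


Input: gpklkang
Reversed: gnaklkpg
  Compare pos 0 ('g') with pos 7 ('g'): match
  Compare pos 1 ('p') with pos 6 ('n'): MISMATCH
  Compare pos 2 ('k') with pos 5 ('a'): MISMATCH
  Compare pos 3 ('l') with pos 4 ('k'): MISMATCH
Result: not a palindrome

0


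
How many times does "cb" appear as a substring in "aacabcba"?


Searching for "cb" in "aacabcba"
Scanning each position:
  Position 0: "aa" => no
  Position 1: "ac" => no
  Position 2: "ca" => no
  Position 3: "ab" => no
  Position 4: "bc" => no
  Position 5: "cb" => MATCH
  Position 6: "ba" => no
Total occurrences: 1

1


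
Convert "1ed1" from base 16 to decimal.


Input: "1ed1" in base 16
Positional expansion:
  Digit '1' (value 1) x 16^3 = 4096
  Digit 'e' (value 14) x 16^2 = 3584
  Digit 'd' (value 13) x 16^1 = 208
  Digit '1' (value 1) x 16^0 = 1
Sum = 7889

7889


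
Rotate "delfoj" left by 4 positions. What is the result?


Input: "delfoj", rotate left by 4
First 4 characters: "delf"
Remaining characters: "oj"
Concatenate remaining + first: "oj" + "delf" = "ojdelf"

ojdelf


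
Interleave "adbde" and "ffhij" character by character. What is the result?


Interleaving "adbde" and "ffhij":
  Position 0: 'a' from first, 'f' from second => "af"
  Position 1: 'd' from first, 'f' from second => "df"
  Position 2: 'b' from first, 'h' from second => "bh"
  Position 3: 'd' from first, 'i' from second => "di"
  Position 4: 'e' from first, 'j' from second => "ej"
Result: afdfbhdiej

afdfbhdiej


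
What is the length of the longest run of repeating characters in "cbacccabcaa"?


Input: "cbacccabcaa"
Scanning for longest run:
  Position 1 ('b'): new char, reset run to 1
  Position 2 ('a'): new char, reset run to 1
  Position 3 ('c'): new char, reset run to 1
  Position 4 ('c'): continues run of 'c', length=2
  Position 5 ('c'): continues run of 'c', length=3
  Position 6 ('a'): new char, reset run to 1
  Position 7 ('b'): new char, reset run to 1
  Position 8 ('c'): new char, reset run to 1
  Position 9 ('a'): new char, reset run to 1
  Position 10 ('a'): continues run of 'a', length=2
Longest run: 'c' with length 3

3


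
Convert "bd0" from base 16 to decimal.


Input: "bd0" in base 16
Positional expansion:
  Digit 'b' (value 11) x 16^2 = 2816
  Digit 'd' (value 13) x 16^1 = 208
  Digit '0' (value 0) x 16^0 = 0
Sum = 3024

3024


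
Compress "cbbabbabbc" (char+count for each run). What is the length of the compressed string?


Input: cbbabbabbc
Runs:
  'c' x 1 => "c1"
  'b' x 2 => "b2"
  'a' x 1 => "a1"
  'b' x 2 => "b2"
  'a' x 1 => "a1"
  'b' x 2 => "b2"
  'c' x 1 => "c1"
Compressed: "c1b2a1b2a1b2c1"
Compressed length: 14

14


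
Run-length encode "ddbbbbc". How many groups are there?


Input: ddbbbbc
Scanning for consecutive runs:
  Group 1: 'd' x 2 (positions 0-1)
  Group 2: 'b' x 4 (positions 2-5)
  Group 3: 'c' x 1 (positions 6-6)
Total groups: 3

3


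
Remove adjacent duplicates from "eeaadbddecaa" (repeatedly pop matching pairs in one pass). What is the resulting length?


Input: eeaadbddecaa
Stack-based adjacent duplicate removal:
  Read 'e': push. Stack: e
  Read 'e': matches stack top 'e' => pop. Stack: (empty)
  Read 'a': push. Stack: a
  Read 'a': matches stack top 'a' => pop. Stack: (empty)
  Read 'd': push. Stack: d
  Read 'b': push. Stack: db
  Read 'd': push. Stack: dbd
  Read 'd': matches stack top 'd' => pop. Stack: db
  Read 'e': push. Stack: dbe
  Read 'c': push. Stack: dbec
  Read 'a': push. Stack: dbeca
  Read 'a': matches stack top 'a' => pop. Stack: dbec
Final stack: "dbec" (length 4)

4


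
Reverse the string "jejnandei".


Input: jejnandei
Reading characters right to left:
  Position 8: 'i'
  Position 7: 'e'
  Position 6: 'd'
  Position 5: 'n'
  Position 4: 'a'
  Position 3: 'n'
  Position 2: 'j'
  Position 1: 'e'
  Position 0: 'j'
Reversed: iednanjej

iednanjej


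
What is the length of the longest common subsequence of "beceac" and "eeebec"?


LCS of "beceac" and "eeebec"
DP table:
           e    e    e    b    e    c
      0    0    0    0    0    0    0
  b   0    0    0    0    1    1    1
  e   0    1    1    1    1    2    2
  c   0    1    1    1    1    2    3
  e   0    1    2    2    2    2    3
  a   0    1    2    2    2    2    3
  c   0    1    2    2    2    2    3
LCS length = dp[6][6] = 3

3


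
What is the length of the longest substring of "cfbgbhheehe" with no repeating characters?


Input: "cfbgbhheehe"
Sliding window (track last position of each char):
  Position 0 ('c'): window [0,0] length 1 -- new best
  Position 1 ('f'): window [0,1] length 2 -- new best
  Position 2 ('b'): window [0,2] length 3 -- new best
  Position 3 ('g'): window [0,3] length 4 -- new best
  Position 4 ('b'): repeat (last at 2), move window start to 3
  Position 4 ('b'): window [3,4] length 2
  Position 5 ('h'): window [3,5] length 3
  Position 6 ('h'): repeat (last at 5), move window start to 6
  Position 6 ('h'): window [6,6] length 1
  Position 7 ('e'): window [6,7] length 2
  Position 8 ('e'): repeat (last at 7), move window start to 8
  Position 8 ('e'): window [8,8] length 1
  Position 9 ('h'): window [8,9] length 2
  Position 10 ('e'): repeat (last at 8), move window start to 9
  Position 10 ('e'): window [9,10] length 2
Longest substring with no repeats: "cfbg" with length 4

4


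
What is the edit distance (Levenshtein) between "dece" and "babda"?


Computing edit distance: "dece" -> "babda"
DP table:
           b    a    b    d    a
      0    1    2    3    4    5
  d   1    1    2    3    3    4
  e   2    2    2    3    4    4
  c   3    3    3    3    4    5
  e   4    4    4    4    4    5
Edit distance = dp[4][5] = 5

5


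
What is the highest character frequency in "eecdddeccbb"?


Input: eecdddeccbb
Character counts:
  'b': 2
  'c': 3
  'd': 3
  'e': 3
Maximum frequency: 3

3


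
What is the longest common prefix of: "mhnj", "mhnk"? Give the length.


Words: mhnj, mhnk
  Position 0: all 'm' => match
  Position 1: all 'h' => match
  Position 2: all 'n' => match
  Position 3: ('j', 'k') => mismatch, stop
LCP = "mhn" (length 3)

3


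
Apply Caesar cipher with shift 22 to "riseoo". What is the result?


Caesar cipher: shift "riseoo" by 22
  'r' (pos 17) + 22 = pos 13 = 'n'
  'i' (pos 8) + 22 = pos 4 = 'e'
  's' (pos 18) + 22 = pos 14 = 'o'
  'e' (pos 4) + 22 = pos 0 = 'a'
  'o' (pos 14) + 22 = pos 10 = 'k'
  'o' (pos 14) + 22 = pos 10 = 'k'
Result: neoakk

neoakk


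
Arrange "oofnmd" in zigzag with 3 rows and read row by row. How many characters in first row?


Zigzag "oofnmd" into 3 rows:
Placing characters:
  'o' => row 0
  'o' => row 1
  'f' => row 2
  'n' => row 1
  'm' => row 0
  'd' => row 1
Rows:
  Row 0: "om"
  Row 1: "ond"
  Row 2: "f"
First row length: 2

2


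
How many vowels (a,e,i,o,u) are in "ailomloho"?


Input: ailomloho
Checking each character:
  'a' at position 0: vowel (running total: 1)
  'i' at position 1: vowel (running total: 2)
  'l' at position 2: consonant
  'o' at position 3: vowel (running total: 3)
  'm' at position 4: consonant
  'l' at position 5: consonant
  'o' at position 6: vowel (running total: 4)
  'h' at position 7: consonant
  'o' at position 8: vowel (running total: 5)
Total vowels: 5

5


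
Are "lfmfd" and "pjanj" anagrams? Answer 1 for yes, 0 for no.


Strings: "lfmfd", "pjanj"
Sorted first:  dfflm
Sorted second: ajjnp
Differ at position 0: 'd' vs 'a' => not anagrams

0


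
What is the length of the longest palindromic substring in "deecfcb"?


Input: "deecfcb"
Checking substrings for palindromes:
  [3:6] "cfc" (len 3) => palindrome
  [1:3] "ee" (len 2) => palindrome
Longest palindromic substring: "cfc" with length 3

3


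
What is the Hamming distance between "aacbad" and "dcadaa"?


Comparing "aacbad" and "dcadaa" position by position:
  Position 0: 'a' vs 'd' => differ
  Position 1: 'a' vs 'c' => differ
  Position 2: 'c' vs 'a' => differ
  Position 3: 'b' vs 'd' => differ
  Position 4: 'a' vs 'a' => same
  Position 5: 'd' vs 'a' => differ
Total differences (Hamming distance): 5

5


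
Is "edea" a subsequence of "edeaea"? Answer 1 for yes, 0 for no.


Check if "edea" is a subsequence of "edeaea"
Greedy scan:
  Position 0 ('e'): matches sub[0] = 'e'
  Position 1 ('d'): matches sub[1] = 'd'
  Position 2 ('e'): matches sub[2] = 'e'
  Position 3 ('a'): matches sub[3] = 'a'
  Position 4 ('e'): no match needed
  Position 5 ('a'): no match needed
All 4 characters matched => is a subsequence

1


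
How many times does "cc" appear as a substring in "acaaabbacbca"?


Searching for "cc" in "acaaabbacbca"
Scanning each position:
  Position 0: "ac" => no
  Position 1: "ca" => no
  Position 2: "aa" => no
  Position 3: "aa" => no
  Position 4: "ab" => no
  Position 5: "bb" => no
  Position 6: "ba" => no
  Position 7: "ac" => no
  Position 8: "cb" => no
  Position 9: "bc" => no
  Position 10: "ca" => no
Total occurrences: 0

0


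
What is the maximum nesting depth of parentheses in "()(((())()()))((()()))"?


Input: "()(((())()()))((()()))"
Tracking depth:
  Position 0 '(': depth becomes 1
  Position 1 ')': depth becomes 0
  Position 2 '(': depth becomes 1
  Position 3 '(': depth becomes 2
  Position 4 '(': depth becomes 3
  Position 5 '(': depth becomes 4
  Position 6 ')': depth becomes 3
  Position 7 ')': depth becomes 2
  Position 8 '(': depth becomes 3
  Position 9 ')': depth becomes 2
  Position 10 '(': depth becomes 3
  Position 11 ')': depth becomes 2
  Position 12 ')': depth becomes 1
  Position 13 ')': depth becomes 0
  Position 14 '(': depth becomes 1
  Position 15 '(': depth becomes 2
  Position 16 '(': depth becomes 3
  Position 17 ')': depth becomes 2
  Position 18 '(': depth becomes 3
  Position 19 ')': depth becomes 2
  Position 20 ')': depth becomes 1
  Position 21 ')': depth becomes 0
Maximum depth reached: 4

4


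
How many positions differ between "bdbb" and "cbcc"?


Comparing "bdbb" and "cbcc" position by position:
  Position 0: 'b' vs 'c' => DIFFER
  Position 1: 'd' vs 'b' => DIFFER
  Position 2: 'b' vs 'c' => DIFFER
  Position 3: 'b' vs 'c' => DIFFER
Positions that differ: 4

4


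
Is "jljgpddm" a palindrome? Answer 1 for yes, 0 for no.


Input: jljgpddm
Reversed: mddpgjlj
  Compare pos 0 ('j') with pos 7 ('m'): MISMATCH
  Compare pos 1 ('l') with pos 6 ('d'): MISMATCH
  Compare pos 2 ('j') with pos 5 ('d'): MISMATCH
  Compare pos 3 ('g') with pos 4 ('p'): MISMATCH
Result: not a palindrome

0


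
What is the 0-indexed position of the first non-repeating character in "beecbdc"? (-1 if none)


Input: beecbdc
Character frequencies:
  'b': 2
  'c': 2
  'd': 1
  'e': 2
Scanning left to right for freq == 1:
  Position 0 ('b'): freq=2, skip
  Position 1 ('e'): freq=2, skip
  Position 2 ('e'): freq=2, skip
  Position 3 ('c'): freq=2, skip
  Position 4 ('b'): freq=2, skip
  Position 5 ('d'): unique! => answer = 5

5


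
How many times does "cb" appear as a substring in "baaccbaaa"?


Searching for "cb" in "baaccbaaa"
Scanning each position:
  Position 0: "ba" => no
  Position 1: "aa" => no
  Position 2: "ac" => no
  Position 3: "cc" => no
  Position 4: "cb" => MATCH
  Position 5: "ba" => no
  Position 6: "aa" => no
  Position 7: "aa" => no
Total occurrences: 1

1


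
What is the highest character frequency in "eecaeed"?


Input: eecaeed
Character counts:
  'a': 1
  'c': 1
  'd': 1
  'e': 4
Maximum frequency: 4

4


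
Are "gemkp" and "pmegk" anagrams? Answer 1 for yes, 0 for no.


Strings: "gemkp", "pmegk"
Sorted first:  egkmp
Sorted second: egkmp
Sorted forms match => anagrams

1


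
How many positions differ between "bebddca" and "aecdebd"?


Comparing "bebddca" and "aecdebd" position by position:
  Position 0: 'b' vs 'a' => DIFFER
  Position 1: 'e' vs 'e' => same
  Position 2: 'b' vs 'c' => DIFFER
  Position 3: 'd' vs 'd' => same
  Position 4: 'd' vs 'e' => DIFFER
  Position 5: 'c' vs 'b' => DIFFER
  Position 6: 'a' vs 'd' => DIFFER
Positions that differ: 5

5


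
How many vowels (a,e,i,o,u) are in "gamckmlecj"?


Input: gamckmlecj
Checking each character:
  'g' at position 0: consonant
  'a' at position 1: vowel (running total: 1)
  'm' at position 2: consonant
  'c' at position 3: consonant
  'k' at position 4: consonant
  'm' at position 5: consonant
  'l' at position 6: consonant
  'e' at position 7: vowel (running total: 2)
  'c' at position 8: consonant
  'j' at position 9: consonant
Total vowels: 2

2


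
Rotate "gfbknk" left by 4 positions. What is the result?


Input: "gfbknk", rotate left by 4
First 4 characters: "gfbk"
Remaining characters: "nk"
Concatenate remaining + first: "nk" + "gfbk" = "nkgfbk"

nkgfbk


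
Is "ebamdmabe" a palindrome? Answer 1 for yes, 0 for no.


Input: ebamdmabe
Reversed: ebamdmabe
  Compare pos 0 ('e') with pos 8 ('e'): match
  Compare pos 1 ('b') with pos 7 ('b'): match
  Compare pos 2 ('a') with pos 6 ('a'): match
  Compare pos 3 ('m') with pos 5 ('m'): match
Result: palindrome

1


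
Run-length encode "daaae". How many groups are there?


Input: daaae
Scanning for consecutive runs:
  Group 1: 'd' x 1 (positions 0-0)
  Group 2: 'a' x 3 (positions 1-3)
  Group 3: 'e' x 1 (positions 4-4)
Total groups: 3

3


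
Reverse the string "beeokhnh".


Input: beeokhnh
Reading characters right to left:
  Position 7: 'h'
  Position 6: 'n'
  Position 5: 'h'
  Position 4: 'k'
  Position 3: 'o'
  Position 2: 'e'
  Position 1: 'e'
  Position 0: 'b'
Reversed: hnhkoeeb

hnhkoeeb


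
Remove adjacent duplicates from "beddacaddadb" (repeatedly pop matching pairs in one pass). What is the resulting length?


Input: beddacaddadb
Stack-based adjacent duplicate removal:
  Read 'b': push. Stack: b
  Read 'e': push. Stack: be
  Read 'd': push. Stack: bed
  Read 'd': matches stack top 'd' => pop. Stack: be
  Read 'a': push. Stack: bea
  Read 'c': push. Stack: beac
  Read 'a': push. Stack: beaca
  Read 'd': push. Stack: beacad
  Read 'd': matches stack top 'd' => pop. Stack: beaca
  Read 'a': matches stack top 'a' => pop. Stack: beac
  Read 'd': push. Stack: beacd
  Read 'b': push. Stack: beacdb
Final stack: "beacdb" (length 6)

6


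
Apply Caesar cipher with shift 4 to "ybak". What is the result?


Caesar cipher: shift "ybak" by 4
  'y' (pos 24) + 4 = pos 2 = 'c'
  'b' (pos 1) + 4 = pos 5 = 'f'
  'a' (pos 0) + 4 = pos 4 = 'e'
  'k' (pos 10) + 4 = pos 14 = 'o'
Result: cfeo

cfeo


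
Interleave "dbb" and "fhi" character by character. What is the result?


Interleaving "dbb" and "fhi":
  Position 0: 'd' from first, 'f' from second => "df"
  Position 1: 'b' from first, 'h' from second => "bh"
  Position 2: 'b' from first, 'i' from second => "bi"
Result: dfbhbi

dfbhbi


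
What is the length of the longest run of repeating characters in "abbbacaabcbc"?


Input: "abbbacaabcbc"
Scanning for longest run:
  Position 1 ('b'): new char, reset run to 1
  Position 2 ('b'): continues run of 'b', length=2
  Position 3 ('b'): continues run of 'b', length=3
  Position 4 ('a'): new char, reset run to 1
  Position 5 ('c'): new char, reset run to 1
  Position 6 ('a'): new char, reset run to 1
  Position 7 ('a'): continues run of 'a', length=2
  Position 8 ('b'): new char, reset run to 1
  Position 9 ('c'): new char, reset run to 1
  Position 10 ('b'): new char, reset run to 1
  Position 11 ('c'): new char, reset run to 1
Longest run: 'b' with length 3

3


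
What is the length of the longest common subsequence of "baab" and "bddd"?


LCS of "baab" and "bddd"
DP table:
           b    d    d    d
      0    0    0    0    0
  b   0    1    1    1    1
  a   0    1    1    1    1
  a   0    1    1    1    1
  b   0    1    1    1    1
LCS length = dp[4][4] = 1

1


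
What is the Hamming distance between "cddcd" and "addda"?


Comparing "cddcd" and "addda" position by position:
  Position 0: 'c' vs 'a' => differ
  Position 1: 'd' vs 'd' => same
  Position 2: 'd' vs 'd' => same
  Position 3: 'c' vs 'd' => differ
  Position 4: 'd' vs 'a' => differ
Total differences (Hamming distance): 3

3


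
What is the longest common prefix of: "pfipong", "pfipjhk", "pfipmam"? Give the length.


Words: pfipong, pfipjhk, pfipmam
  Position 0: all 'p' => match
  Position 1: all 'f' => match
  Position 2: all 'i' => match
  Position 3: all 'p' => match
  Position 4: ('o', 'j', 'm') => mismatch, stop
LCP = "pfip" (length 4)

4


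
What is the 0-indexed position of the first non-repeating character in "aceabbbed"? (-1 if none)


Input: aceabbbed
Character frequencies:
  'a': 2
  'b': 3
  'c': 1
  'd': 1
  'e': 2
Scanning left to right for freq == 1:
  Position 0 ('a'): freq=2, skip
  Position 1 ('c'): unique! => answer = 1

1


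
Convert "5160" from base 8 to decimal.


Input: "5160" in base 8
Positional expansion:
  Digit '5' (value 5) x 8^3 = 2560
  Digit '1' (value 1) x 8^2 = 64
  Digit '6' (value 6) x 8^1 = 48
  Digit '0' (value 0) x 8^0 = 0
Sum = 2672

2672


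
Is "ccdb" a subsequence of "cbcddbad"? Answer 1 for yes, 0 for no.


Check if "ccdb" is a subsequence of "cbcddbad"
Greedy scan:
  Position 0 ('c'): matches sub[0] = 'c'
  Position 1 ('b'): no match needed
  Position 2 ('c'): matches sub[1] = 'c'
  Position 3 ('d'): matches sub[2] = 'd'
  Position 4 ('d'): no match needed
  Position 5 ('b'): matches sub[3] = 'b'
  Position 6 ('a'): no match needed
  Position 7 ('d'): no match needed
All 4 characters matched => is a subsequence

1


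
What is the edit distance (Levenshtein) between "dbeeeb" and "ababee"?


Computing edit distance: "dbeeeb" -> "ababee"
DP table:
           a    b    a    b    e    e
      0    1    2    3    4    5    6
  d   1    1    2    3    4    5    6
  b   2    2    1    2    3    4    5
  e   3    3    2    2    3    3    4
  e   4    4    3    3    3    3    3
  e   5    5    4    4    4    3    3
  b   6    6    5    5    4    4    4
Edit distance = dp[6][6] = 4

4


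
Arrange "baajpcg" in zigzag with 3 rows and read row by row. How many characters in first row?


Zigzag "baajpcg" into 3 rows:
Placing characters:
  'b' => row 0
  'a' => row 1
  'a' => row 2
  'j' => row 1
  'p' => row 0
  'c' => row 1
  'g' => row 2
Rows:
  Row 0: "bp"
  Row 1: "ajc"
  Row 2: "ag"
First row length: 2

2


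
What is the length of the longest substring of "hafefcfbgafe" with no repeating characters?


Input: "hafefcfbgafe"
Sliding window (track last position of each char):
  Position 0 ('h'): window [0,0] length 1 -- new best
  Position 1 ('a'): window [0,1] length 2 -- new best
  Position 2 ('f'): window [0,2] length 3 -- new best
  Position 3 ('e'): window [0,3] length 4 -- new best
  Position 4 ('f'): repeat (last at 2), move window start to 3
  Position 4 ('f'): window [3,4] length 2
  Position 5 ('c'): window [3,5] length 3
  Position 6 ('f'): repeat (last at 4), move window start to 5
  Position 6 ('f'): window [5,6] length 2
  Position 7 ('b'): window [5,7] length 3
  Position 8 ('g'): window [5,8] length 4
  Position 9 ('a'): window [5,9] length 5 -- new best
  Position 10 ('f'): repeat (last at 6), move window start to 7
  Position 10 ('f'): window [7,10] length 4
  Position 11 ('e'): window [7,11] length 5
Longest substring with no repeats: "cfbga" with length 5

5


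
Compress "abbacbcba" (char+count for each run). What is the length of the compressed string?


Input: abbacbcba
Runs:
  'a' x 1 => "a1"
  'b' x 2 => "b2"
  'a' x 1 => "a1"
  'c' x 1 => "c1"
  'b' x 1 => "b1"
  'c' x 1 => "c1"
  'b' x 1 => "b1"
  'a' x 1 => "a1"
Compressed: "a1b2a1c1b1c1b1a1"
Compressed length: 16

16


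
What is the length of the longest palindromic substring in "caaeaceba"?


Input: "caaeaceba"
Checking substrings for palindromes:
  [2:5] "aea" (len 3) => palindrome
  [1:3] "aa" (len 2) => palindrome
Longest palindromic substring: "aea" with length 3

3


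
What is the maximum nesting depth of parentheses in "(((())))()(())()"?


Input: "(((())))()(())()"
Tracking depth:
  Position 0 '(': depth becomes 1
  Position 1 '(': depth becomes 2
  Position 2 '(': depth becomes 3
  Position 3 '(': depth becomes 4
  Position 4 ')': depth becomes 3
  Position 5 ')': depth becomes 2
  Position 6 ')': depth becomes 1
  Position 7 ')': depth becomes 0
  Position 8 '(': depth becomes 1
  Position 9 ')': depth becomes 0
  Position 10 '(': depth becomes 1
  Position 11 '(': depth becomes 2
  Position 12 ')': depth becomes 1
  Position 13 ')': depth becomes 0
  Position 14 '(': depth becomes 1
  Position 15 ')': depth becomes 0
Maximum depth reached: 4

4


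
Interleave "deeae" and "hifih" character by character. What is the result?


Interleaving "deeae" and "hifih":
  Position 0: 'd' from first, 'h' from second => "dh"
  Position 1: 'e' from first, 'i' from second => "ei"
  Position 2: 'e' from first, 'f' from second => "ef"
  Position 3: 'a' from first, 'i' from second => "ai"
  Position 4: 'e' from first, 'h' from second => "eh"
Result: dheiefaieh

dheiefaieh


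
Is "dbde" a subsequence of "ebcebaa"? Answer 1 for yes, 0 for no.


Check if "dbde" is a subsequence of "ebcebaa"
Greedy scan:
  Position 0 ('e'): no match needed
  Position 1 ('b'): no match needed
  Position 2 ('c'): no match needed
  Position 3 ('e'): no match needed
  Position 4 ('b'): no match needed
  Position 5 ('a'): no match needed
  Position 6 ('a'): no match needed
Only matched 0/4 characters => not a subsequence

0


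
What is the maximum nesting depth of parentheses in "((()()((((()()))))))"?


Input: "((()()((((()()))))))"
Tracking depth:
  Position 0 '(': depth becomes 1
  Position 1 '(': depth becomes 2
  Position 2 '(': depth becomes 3
  Position 3 ')': depth becomes 2
  Position 4 '(': depth becomes 3
  Position 5 ')': depth becomes 2
  Position 6 '(': depth becomes 3
  Position 7 '(': depth becomes 4
  Position 8 '(': depth becomes 5
  Position 9 '(': depth becomes 6
  Position 10 '(': depth becomes 7
  Position 11 ')': depth becomes 6
  Position 12 '(': depth becomes 7
  Position 13 ')': depth becomes 6
  Position 14 ')': depth becomes 5
  Position 15 ')': depth becomes 4
  Position 16 ')': depth becomes 3
  Position 17 ')': depth becomes 2
  Position 18 ')': depth becomes 1
  Position 19 ')': depth becomes 0
Maximum depth reached: 7

7
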